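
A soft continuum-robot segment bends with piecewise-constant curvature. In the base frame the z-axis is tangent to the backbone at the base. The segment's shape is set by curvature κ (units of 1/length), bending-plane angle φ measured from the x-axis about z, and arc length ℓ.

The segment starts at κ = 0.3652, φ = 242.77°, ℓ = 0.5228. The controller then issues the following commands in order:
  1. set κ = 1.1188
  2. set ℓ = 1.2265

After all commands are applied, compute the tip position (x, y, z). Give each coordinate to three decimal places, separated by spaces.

-0.328 -0.638 0.876

initial: κ=0.3652, φ=242.77°, ℓ=0.5228
cmd 1: set κ=1.1188 → (κ,φ,ℓ)=(1.1188,242.77°,0.5228) → tip=(-0.0680,-0.1321,0.4935)
cmd 2: set ℓ=1.2265 → (κ,φ,ℓ)=(1.1188,242.77°,1.2265) → tip=(-0.3283,-0.6380,0.8762)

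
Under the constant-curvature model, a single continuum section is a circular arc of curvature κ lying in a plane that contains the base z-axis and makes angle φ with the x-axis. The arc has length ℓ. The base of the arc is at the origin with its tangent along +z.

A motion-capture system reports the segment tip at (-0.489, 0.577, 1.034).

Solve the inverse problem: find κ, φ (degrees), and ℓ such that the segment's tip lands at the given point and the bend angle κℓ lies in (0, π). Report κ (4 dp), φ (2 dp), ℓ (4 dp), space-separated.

ρ = √(x²+y²) = √(-0.489² + 0.577²) = 0.75634
φ = atan2(y, x) mod 360° = atan2(0.577, -0.489) = 130.2808°
|p|² = ρ² + z² = 0.75634² + 1.034² = 1.64121
κ = 2ρ / |p|² = 2×0.75634 / 1.64121 = 0.92169
θ = 2·atan2(ρ, z) = 2·atan2(0.75634, 1.034) = 1.26307 rad
ℓ = θ/κ = 1.26307/0.92169 = 1.37039

0.9217 130.28 1.3704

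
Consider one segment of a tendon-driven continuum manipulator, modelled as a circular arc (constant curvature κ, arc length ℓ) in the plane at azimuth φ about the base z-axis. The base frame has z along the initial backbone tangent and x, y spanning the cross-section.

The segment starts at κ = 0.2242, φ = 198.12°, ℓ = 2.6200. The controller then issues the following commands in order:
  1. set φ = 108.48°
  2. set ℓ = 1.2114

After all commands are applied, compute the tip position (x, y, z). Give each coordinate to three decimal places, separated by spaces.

initial: κ=0.2242, φ=198.12°, ℓ=2.6200
cmd 1: set φ=108.48° → (κ,φ,ℓ)=(0.2242,108.48°,2.6200) → tip=(-0.2370,0.7091,2.4719)
cmd 2: set ℓ=1.2114 → (κ,φ,ℓ)=(0.2242,108.48°,1.2114) → tip=(-0.0518,0.1551,1.1966)

-0.052 0.155 1.197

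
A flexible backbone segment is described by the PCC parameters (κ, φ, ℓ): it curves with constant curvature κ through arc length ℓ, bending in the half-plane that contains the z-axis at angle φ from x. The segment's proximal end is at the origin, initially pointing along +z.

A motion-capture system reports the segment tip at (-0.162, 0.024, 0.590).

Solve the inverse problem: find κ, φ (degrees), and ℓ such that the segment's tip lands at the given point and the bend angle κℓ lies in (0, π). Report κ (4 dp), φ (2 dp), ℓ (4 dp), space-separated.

ρ = √(x²+y²) = √(-0.162² + 0.024²) = 0.16377
φ = atan2(y, x) mod 360° = atan2(0.024, -0.162) = 171.5730°
|p|² = ρ² + z² = 0.16377² + 0.590² = 0.37492
κ = 2ρ / |p|² = 2×0.16377 / 0.37492 = 0.87362
θ = 2·atan2(ρ, z) = 2·atan2(0.16377, 0.590) = 0.54151 rad
ℓ = θ/κ = 0.54151/0.87362 = 0.61985

0.8736 171.57 0.6199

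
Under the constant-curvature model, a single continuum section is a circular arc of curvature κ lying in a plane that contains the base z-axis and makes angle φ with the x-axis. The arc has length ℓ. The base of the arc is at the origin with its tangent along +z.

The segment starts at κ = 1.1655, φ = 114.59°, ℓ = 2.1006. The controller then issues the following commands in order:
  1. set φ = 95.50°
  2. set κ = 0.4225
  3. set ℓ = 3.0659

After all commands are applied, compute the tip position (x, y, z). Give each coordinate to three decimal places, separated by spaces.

-0.165 1.715 2.278

initial: κ=1.1655, φ=114.59°, ℓ=2.1006
cmd 1: set φ=95.50° → (κ,φ,ℓ)=(1.1655,95.50°,2.1006) → tip=(-0.1455,1.5109,0.5484)
cmd 2: set κ=0.4225 → (κ,φ,ℓ)=(0.4225,95.50°,2.1006) → tip=(-0.0836,0.8685,1.8355)
cmd 3: set ℓ=3.0659 → (κ,φ,ℓ)=(0.4225,95.50°,3.0659) → tip=(-0.1652,1.7152,2.2776)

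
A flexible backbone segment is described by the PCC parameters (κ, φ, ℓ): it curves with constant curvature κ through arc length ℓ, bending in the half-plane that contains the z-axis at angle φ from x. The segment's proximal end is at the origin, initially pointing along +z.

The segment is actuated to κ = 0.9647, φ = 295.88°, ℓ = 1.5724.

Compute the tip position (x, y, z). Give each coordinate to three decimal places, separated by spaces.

0.428 -0.882 1.035

θ = κ·ℓ = 0.9647 × 1.5724 = 1.51689 rad
ρ = (1 − cos θ)/κ = (1 − 0.05388)/0.9647 = 0.98074
z = sin θ / κ = 0.99855/0.9647 = 1.03509
x = ρ cos φ = 0.98074 × cos(295.88°) = 0.42808
y = ρ sin φ = 0.98074 × sin(295.88°) = -0.88239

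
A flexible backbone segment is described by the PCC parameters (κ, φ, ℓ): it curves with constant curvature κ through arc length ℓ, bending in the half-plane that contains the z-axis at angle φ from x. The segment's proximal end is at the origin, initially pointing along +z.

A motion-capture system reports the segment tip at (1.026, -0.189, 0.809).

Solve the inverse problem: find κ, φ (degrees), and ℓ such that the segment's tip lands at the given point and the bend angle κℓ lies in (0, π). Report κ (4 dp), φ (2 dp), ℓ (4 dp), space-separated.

1.1972 349.56 1.5223

ρ = √(x²+y²) = √(1.026² + -0.189²) = 1.04326
φ = atan2(y, x) mod 360° = atan2(-0.189, 1.026) = 349.5625°
|p|² = ρ² + z² = 1.04326² + 0.809² = 1.74288
κ = 2ρ / |p|² = 2×1.04326 / 1.74288 = 1.19717
θ = 2·atan2(ρ, z) = 2·atan2(1.04326, 0.809) = 1.82241 rad
ℓ = θ/κ = 1.82241/1.19717 = 1.52226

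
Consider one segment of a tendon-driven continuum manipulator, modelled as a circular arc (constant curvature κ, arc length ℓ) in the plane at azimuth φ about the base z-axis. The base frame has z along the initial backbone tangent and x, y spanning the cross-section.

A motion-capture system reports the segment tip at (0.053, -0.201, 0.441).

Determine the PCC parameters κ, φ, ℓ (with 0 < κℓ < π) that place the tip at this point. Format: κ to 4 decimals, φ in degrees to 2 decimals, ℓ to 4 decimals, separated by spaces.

ρ = √(x²+y²) = √(0.053² + -0.201²) = 0.20787
φ = atan2(y, x) mod 360° = atan2(-0.201, 0.053) = 284.7716°
|p|² = ρ² + z² = 0.20787² + 0.441² = 0.23769
κ = 2ρ / |p|² = 2×0.20787 / 0.23769 = 1.74908
θ = 2·atan2(ρ, z) = 2·atan2(0.20787, 0.441) = 0.88095 rad
ℓ = θ/κ = 0.88095/1.74908 = 0.50367

1.7491 284.77 0.5037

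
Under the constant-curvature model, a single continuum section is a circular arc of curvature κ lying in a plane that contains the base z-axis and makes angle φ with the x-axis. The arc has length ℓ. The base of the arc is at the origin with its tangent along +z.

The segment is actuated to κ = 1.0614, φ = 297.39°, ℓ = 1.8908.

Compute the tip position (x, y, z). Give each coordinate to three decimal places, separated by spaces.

θ = κ·ℓ = 1.0614 × 1.8908 = 2.00690 rad
ρ = (1 − cos θ)/κ = (1 − -0.42241)/1.0614 = 1.34012
z = sin θ / κ = 0.90641/1.0614 = 0.85397
x = ρ cos φ = 1.34012 × cos(297.39°) = 0.61652
y = ρ sin φ = 1.34012 × sin(297.39°) = -1.18989

0.617 -1.190 0.854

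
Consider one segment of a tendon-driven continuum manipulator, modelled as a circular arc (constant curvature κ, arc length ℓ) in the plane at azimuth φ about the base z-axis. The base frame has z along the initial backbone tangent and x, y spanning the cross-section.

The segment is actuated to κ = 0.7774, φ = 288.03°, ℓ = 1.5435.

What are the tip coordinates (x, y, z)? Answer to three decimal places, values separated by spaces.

θ = κ·ℓ = 0.7774 × 1.5435 = 1.19992 rad
ρ = (1 − cos θ)/κ = (1 − 0.36244)/0.7774 = 0.82012
z = sin θ / κ = 0.93201/0.7774 = 1.19888
x = ρ cos φ = 0.82012 × cos(288.03°) = 0.25384
y = ρ sin φ = 0.82012 × sin(288.03°) = -0.77985

0.254 -0.780 1.199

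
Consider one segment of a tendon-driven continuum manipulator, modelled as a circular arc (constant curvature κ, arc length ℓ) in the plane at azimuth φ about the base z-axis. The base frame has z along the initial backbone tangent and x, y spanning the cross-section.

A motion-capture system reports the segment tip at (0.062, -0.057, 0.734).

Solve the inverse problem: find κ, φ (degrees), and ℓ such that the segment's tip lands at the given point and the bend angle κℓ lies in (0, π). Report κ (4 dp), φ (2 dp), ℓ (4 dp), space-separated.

ρ = √(x²+y²) = √(0.062² + -0.057²) = 0.08422
φ = atan2(y, x) mod 360° = atan2(-0.057, 0.062) = 317.4060°
|p|² = ρ² + z² = 0.08422² + 0.734² = 0.54585
κ = 2ρ / |p|² = 2×0.08422 / 0.54585 = 0.30858
θ = 2·atan2(ρ, z) = 2·atan2(0.08422, 0.734) = 0.22848 rad
ℓ = θ/κ = 0.22848/0.30858 = 0.74043

0.3086 317.41 0.7404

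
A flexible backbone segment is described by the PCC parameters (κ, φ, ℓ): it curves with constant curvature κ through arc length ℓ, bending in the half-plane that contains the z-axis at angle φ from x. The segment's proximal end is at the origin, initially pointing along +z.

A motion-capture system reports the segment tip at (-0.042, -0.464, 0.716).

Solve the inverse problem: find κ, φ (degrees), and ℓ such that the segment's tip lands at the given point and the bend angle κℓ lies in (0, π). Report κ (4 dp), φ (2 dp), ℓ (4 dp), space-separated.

1.2769 264.83 0.9035

ρ = √(x²+y²) = √(-0.042² + -0.464²) = 0.46590
φ = atan2(y, x) mod 360° = atan2(-0.464, -0.042) = 264.8278°
|p|² = ρ² + z² = 0.46590² + 0.716² = 0.72972
κ = 2ρ / |p|² = 2×0.46590 / 0.72972 = 1.27693
θ = 2·atan2(ρ, z) = 2·atan2(0.46590, 0.716) = 1.15373 rad
ℓ = θ/κ = 1.15373/1.27693 = 0.90352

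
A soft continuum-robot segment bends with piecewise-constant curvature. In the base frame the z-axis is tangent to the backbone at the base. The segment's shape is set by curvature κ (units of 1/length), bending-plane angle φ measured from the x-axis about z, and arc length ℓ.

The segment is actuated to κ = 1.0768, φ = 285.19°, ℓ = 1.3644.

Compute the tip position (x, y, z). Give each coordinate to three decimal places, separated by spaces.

0.219 -0.805 0.924

θ = κ·ℓ = 1.0768 × 1.3644 = 1.46919 rad
ρ = (1 − cos θ)/κ = (1 − 0.10144)/1.0768 = 0.83448
z = sin θ / κ = 0.99484/1.0768 = 0.92389
x = ρ cos φ = 0.83448 × cos(285.19°) = 0.21865
y = ρ sin φ = 0.83448 × sin(285.19°) = -0.80532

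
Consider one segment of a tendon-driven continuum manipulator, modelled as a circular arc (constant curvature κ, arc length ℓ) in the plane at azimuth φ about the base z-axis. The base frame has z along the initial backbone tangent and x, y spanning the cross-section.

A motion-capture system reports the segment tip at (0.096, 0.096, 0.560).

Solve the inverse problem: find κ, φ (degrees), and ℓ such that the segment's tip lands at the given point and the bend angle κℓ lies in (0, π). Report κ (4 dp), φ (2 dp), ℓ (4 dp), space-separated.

ρ = √(x²+y²) = √(0.096² + 0.096²) = 0.13576
φ = atan2(y, x) mod 360° = atan2(0.096, 0.096) = 45.0000°
|p|² = ρ² + z² = 0.13576² + 0.560² = 0.33203
κ = 2ρ / |p|² = 2×0.13576 / 0.33203 = 0.81778
θ = 2·atan2(ρ, z) = 2·atan2(0.13576, 0.560) = 0.47570 rad
ℓ = θ/κ = 0.47570/0.81778 = 0.58169

0.8178 45.00 0.5817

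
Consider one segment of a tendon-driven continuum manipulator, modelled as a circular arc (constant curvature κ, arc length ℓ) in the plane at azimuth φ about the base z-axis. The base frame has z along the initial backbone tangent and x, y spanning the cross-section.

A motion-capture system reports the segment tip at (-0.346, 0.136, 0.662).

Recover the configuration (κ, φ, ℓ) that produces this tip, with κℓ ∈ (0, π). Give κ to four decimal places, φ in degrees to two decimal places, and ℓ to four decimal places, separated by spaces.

1.2898 158.54 0.7934

ρ = √(x²+y²) = √(-0.346² + 0.136²) = 0.37177
φ = atan2(y, x) mod 360° = atan2(0.136, -0.346) = 158.5420°
|p|² = ρ² + z² = 0.37177² + 0.662² = 0.57646
κ = 2ρ / |p|² = 2×0.37177 / 0.57646 = 1.28984
θ = 2·atan2(ρ, z) = 2·atan2(0.37177, 0.662) = 1.02339 rad
ℓ = θ/κ = 1.02339/1.28984 = 0.79342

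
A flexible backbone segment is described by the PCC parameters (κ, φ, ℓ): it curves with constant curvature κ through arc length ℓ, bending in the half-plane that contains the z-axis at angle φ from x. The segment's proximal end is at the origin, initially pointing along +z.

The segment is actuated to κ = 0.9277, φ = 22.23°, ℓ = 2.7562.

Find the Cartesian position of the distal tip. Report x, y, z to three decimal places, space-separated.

θ = κ·ℓ = 0.9277 × 2.7562 = 2.55693 rad
ρ = (1 − cos θ)/κ = (1 − -0.83390)/0.9277 = 1.97682
z = sin θ / κ = 0.55192/0.9277 = 0.59493
x = ρ cos φ = 1.97682 × cos(22.23°) = 1.82989
y = ρ sin φ = 1.97682 × sin(22.23°) = 0.74788

1.830 0.748 0.595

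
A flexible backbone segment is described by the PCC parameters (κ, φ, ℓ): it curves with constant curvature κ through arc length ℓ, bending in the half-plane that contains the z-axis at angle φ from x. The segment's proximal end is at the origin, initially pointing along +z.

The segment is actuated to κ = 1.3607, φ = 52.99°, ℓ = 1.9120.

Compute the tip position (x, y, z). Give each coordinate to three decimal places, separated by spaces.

0.822 1.090 0.378

θ = κ·ℓ = 1.3607 × 1.9120 = 2.60166 rad
ρ = (1 − cos θ)/κ = (1 − -0.85774)/1.3607 = 1.36528
z = sin θ / κ = 0.51408/1.3607 = 0.37781
x = ρ cos φ = 1.36528 × cos(52.99°) = 0.82184
y = ρ sin φ = 1.36528 × sin(52.99°) = 1.09022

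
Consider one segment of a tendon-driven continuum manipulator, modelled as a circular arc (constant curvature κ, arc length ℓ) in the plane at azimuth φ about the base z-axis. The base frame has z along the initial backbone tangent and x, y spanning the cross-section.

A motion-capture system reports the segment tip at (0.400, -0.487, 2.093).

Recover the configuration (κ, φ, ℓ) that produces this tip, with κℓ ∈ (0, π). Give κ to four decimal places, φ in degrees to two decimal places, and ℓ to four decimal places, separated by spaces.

ρ = √(x²+y²) = √(0.400² + -0.487²) = 0.63021
φ = atan2(y, x) mod 360° = atan2(-0.487, 0.400) = 309.3982°
|p|² = ρ² + z² = 0.63021² + 2.093² = 4.77782
κ = 2ρ / |p|² = 2×0.63021 / 4.77782 = 0.26381
θ = 2·atan2(ρ, z) = 2·atan2(0.63021, 2.093) = 0.58494 rad
ℓ = θ/κ = 0.58494/0.26381 = 2.21730

0.2638 309.40 2.2173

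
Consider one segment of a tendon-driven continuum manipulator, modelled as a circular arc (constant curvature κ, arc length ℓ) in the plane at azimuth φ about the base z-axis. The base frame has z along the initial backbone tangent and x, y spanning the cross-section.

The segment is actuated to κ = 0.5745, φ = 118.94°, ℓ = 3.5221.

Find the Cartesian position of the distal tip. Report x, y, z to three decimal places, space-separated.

θ = κ·ℓ = 0.5745 × 3.5221 = 2.02345 rad
ρ = (1 − cos θ)/κ = (1 − -0.43735)/0.5745 = 2.50192
z = sin θ / κ = 0.89929/0.5745 = 1.56535
x = ρ cos φ = 2.50192 × cos(118.94°) = -1.21066
y = ρ sin φ = 2.50192 × sin(118.94°) = 2.18949

-1.211 2.189 1.565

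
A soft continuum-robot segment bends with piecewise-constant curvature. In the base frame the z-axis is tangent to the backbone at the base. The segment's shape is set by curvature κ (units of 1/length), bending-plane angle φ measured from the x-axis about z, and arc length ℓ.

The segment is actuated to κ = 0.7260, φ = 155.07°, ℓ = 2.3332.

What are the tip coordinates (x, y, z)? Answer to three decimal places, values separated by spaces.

θ = κ·ℓ = 0.7260 × 2.3332 = 1.69390 rad
ρ = (1 − cos θ)/κ = (1 − -0.12280)/0.7260 = 1.54655
z = sin θ / κ = 0.99243/0.7260 = 1.36699
x = ρ cos φ = 1.54655 × cos(155.07°) = -1.40245
y = ρ sin φ = 1.54655 × sin(155.07°) = 0.65189

-1.402 0.652 1.367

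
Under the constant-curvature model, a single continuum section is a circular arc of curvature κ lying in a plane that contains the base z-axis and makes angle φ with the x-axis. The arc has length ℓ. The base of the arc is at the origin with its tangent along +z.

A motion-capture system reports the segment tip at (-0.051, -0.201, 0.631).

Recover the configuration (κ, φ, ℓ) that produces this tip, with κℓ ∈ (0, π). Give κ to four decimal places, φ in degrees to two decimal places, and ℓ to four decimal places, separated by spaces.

0.9401 255.76 0.6755

ρ = √(x²+y²) = √(-0.051² + -0.201²) = 0.20737
φ = atan2(y, x) mod 360° = atan2(-0.201, -0.051) = 255.7627°
|p|² = ρ² + z² = 0.20737² + 0.631² = 0.44116
κ = 2ρ / |p|² = 2×0.20737 / 0.44116 = 0.94010
θ = 2·atan2(ρ, z) = 2·atan2(0.20737, 0.631) = 0.63503 rad
ℓ = θ/κ = 0.63503/0.94010 = 0.67549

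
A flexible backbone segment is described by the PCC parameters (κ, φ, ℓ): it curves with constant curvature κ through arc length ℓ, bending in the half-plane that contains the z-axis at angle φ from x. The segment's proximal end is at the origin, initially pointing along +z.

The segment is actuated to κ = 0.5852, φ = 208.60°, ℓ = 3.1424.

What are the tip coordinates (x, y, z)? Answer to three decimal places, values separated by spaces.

-1.898 -1.035 1.648

θ = κ·ℓ = 0.5852 × 3.1424 = 1.83893 rad
ρ = (1 − cos θ)/κ = (1 − -0.26493)/0.5852 = 2.16154
z = sin θ / κ = 0.96427/0.5852 = 1.64776
x = ρ cos φ = 2.16154 × cos(208.60°) = -1.89780
y = ρ sin φ = 2.16154 × sin(208.60°) = -1.03471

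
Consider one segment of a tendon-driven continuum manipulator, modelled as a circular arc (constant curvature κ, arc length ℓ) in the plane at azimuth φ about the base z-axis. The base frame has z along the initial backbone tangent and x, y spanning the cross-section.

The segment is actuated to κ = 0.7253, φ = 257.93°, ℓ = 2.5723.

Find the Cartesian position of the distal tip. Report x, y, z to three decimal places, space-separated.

-0.372 -1.740 1.319

θ = κ·ℓ = 0.7253 × 2.5723 = 1.86569 rad
ρ = (1 − cos θ)/κ = (1 − -0.29064)/0.7253 = 1.77945
z = sin θ / κ = 0.95683/0.7253 = 1.31922
x = ρ cos φ = 1.77945 × cos(257.93°) = -0.37210
y = ρ sin φ = 1.77945 × sin(257.93°) = -1.74011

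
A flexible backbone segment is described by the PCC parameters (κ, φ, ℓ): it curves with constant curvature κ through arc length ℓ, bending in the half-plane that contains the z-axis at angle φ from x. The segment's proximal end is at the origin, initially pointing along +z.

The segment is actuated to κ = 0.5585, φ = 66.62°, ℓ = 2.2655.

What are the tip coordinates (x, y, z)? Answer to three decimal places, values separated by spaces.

θ = κ·ℓ = 0.5585 × 2.2655 = 1.26528 rad
ρ = (1 − cos θ)/κ = (1 − 0.30078)/0.5585 = 1.25195
z = sin θ / κ = 0.95369/0.5585 = 1.70760
x = ρ cos φ = 1.25195 × cos(66.62°) = 0.49681
y = ρ sin φ = 1.25195 × sin(66.62°) = 1.14916

0.497 1.149 1.708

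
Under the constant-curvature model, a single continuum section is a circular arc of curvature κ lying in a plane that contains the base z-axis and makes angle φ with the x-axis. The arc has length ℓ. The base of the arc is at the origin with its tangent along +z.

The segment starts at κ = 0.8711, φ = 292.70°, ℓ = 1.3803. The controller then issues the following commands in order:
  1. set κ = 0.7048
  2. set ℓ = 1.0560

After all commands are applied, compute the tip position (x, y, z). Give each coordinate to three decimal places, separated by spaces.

initial: κ=0.8711, φ=292.70°, ℓ=1.3803
cmd 1: set κ=0.7048 → (κ,φ,ℓ)=(0.7048,292.70°,1.3803) → tip=(0.2393,-0.5721,1.1727)
cmd 2: set ℓ=1.0560 → (κ,φ,ℓ)=(0.7048,292.70°,1.0560) → tip=(0.1448,-0.3461,0.9612)

0.145 -0.346 0.961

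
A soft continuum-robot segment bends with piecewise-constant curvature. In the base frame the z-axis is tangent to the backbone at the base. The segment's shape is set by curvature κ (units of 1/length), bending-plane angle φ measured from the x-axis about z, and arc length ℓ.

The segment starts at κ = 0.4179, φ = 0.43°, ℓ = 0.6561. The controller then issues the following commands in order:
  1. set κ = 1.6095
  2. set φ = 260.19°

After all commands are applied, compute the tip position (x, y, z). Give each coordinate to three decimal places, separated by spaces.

initial: κ=0.4179, φ=0.43°, ℓ=0.6561
cmd 1: set κ=1.6095 → (κ,φ,ℓ)=(1.6095,0.43°,0.6561) → tip=(0.3154,0.0024,0.5408)
cmd 2: set φ=260.19° → (κ,φ,ℓ)=(1.6095,260.19°,0.6561) → tip=(-0.0537,-0.3108,0.5408)

-0.054 -0.311 0.541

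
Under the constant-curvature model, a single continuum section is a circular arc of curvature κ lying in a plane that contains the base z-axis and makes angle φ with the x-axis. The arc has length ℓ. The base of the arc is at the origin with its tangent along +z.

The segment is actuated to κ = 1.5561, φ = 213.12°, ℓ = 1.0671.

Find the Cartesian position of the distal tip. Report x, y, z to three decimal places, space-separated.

-0.586 -0.383 0.640

θ = κ·ℓ = 1.5561 × 1.0671 = 1.66051 rad
ρ = (1 − cos θ)/κ = (1 − -0.08960)/1.5561 = 0.70021
z = sin θ / κ = 0.99598/1.5561 = 0.64005
x = ρ cos φ = 0.70021 × cos(213.12°) = -0.58645
y = ρ sin φ = 0.70021 × sin(213.12°) = -0.38259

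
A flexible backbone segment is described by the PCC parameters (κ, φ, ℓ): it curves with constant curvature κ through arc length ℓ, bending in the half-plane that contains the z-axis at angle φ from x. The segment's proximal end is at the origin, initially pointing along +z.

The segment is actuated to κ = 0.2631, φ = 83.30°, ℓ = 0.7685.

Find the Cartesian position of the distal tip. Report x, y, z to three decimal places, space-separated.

θ = κ·ℓ = 0.2631 × 0.7685 = 0.20219 rad
ρ = (1 − cos θ)/κ = (1 − 0.97963)/0.2631 = 0.07743
z = sin θ / κ = 0.20082/0.2631 = 0.76327
x = ρ cos φ = 0.07743 × cos(83.30°) = 0.00903
y = ρ sin φ = 0.07743 × sin(83.30°) = 0.07690

0.009 0.077 0.763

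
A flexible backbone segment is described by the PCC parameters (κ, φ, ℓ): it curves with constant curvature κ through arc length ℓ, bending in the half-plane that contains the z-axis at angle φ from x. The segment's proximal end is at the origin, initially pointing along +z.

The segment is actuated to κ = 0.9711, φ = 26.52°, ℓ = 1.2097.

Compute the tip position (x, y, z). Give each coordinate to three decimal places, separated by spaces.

0.566 0.282 0.950

θ = κ·ℓ = 0.9711 × 1.2097 = 1.17474 rad
ρ = (1 − cos θ)/κ = (1 − 0.38578)/0.9711 = 0.63250
z = sin θ / κ = 0.92259/0.9711 = 0.95005
x = ρ cos φ = 0.63250 × cos(26.52°) = 0.56594
y = ρ sin φ = 0.63250 × sin(26.52°) = 0.28242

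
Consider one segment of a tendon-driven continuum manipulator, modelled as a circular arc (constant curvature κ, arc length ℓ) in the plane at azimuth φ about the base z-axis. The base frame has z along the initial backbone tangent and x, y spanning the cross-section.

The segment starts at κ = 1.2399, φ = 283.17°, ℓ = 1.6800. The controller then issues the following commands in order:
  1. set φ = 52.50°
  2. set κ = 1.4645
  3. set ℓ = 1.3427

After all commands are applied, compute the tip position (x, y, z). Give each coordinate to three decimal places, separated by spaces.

initial: κ=1.2399, φ=283.17°, ℓ=1.6800
cmd 1: set φ=52.50° → (κ,φ,ℓ)=(1.2399,52.50°,1.6800) → tip=(0.7316,0.9535,0.7030)
cmd 2: set κ=1.4645 → (κ,φ,ℓ)=(1.4645,52.50°,1.6800) → tip=(0.7386,0.9625,0.4300)
cmd 3: set ℓ=1.3427 → (κ,φ,ℓ)=(1.4645,52.50°,1.3427) → tip=(0.5759,0.7505,0.6301)

0.576 0.750 0.630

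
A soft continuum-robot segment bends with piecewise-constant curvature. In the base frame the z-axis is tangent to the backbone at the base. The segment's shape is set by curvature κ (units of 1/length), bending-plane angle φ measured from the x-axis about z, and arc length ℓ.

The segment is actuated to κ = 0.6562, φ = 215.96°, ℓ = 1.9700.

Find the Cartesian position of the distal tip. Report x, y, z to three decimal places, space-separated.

-0.895 -0.649 1.465

θ = κ·ℓ = 0.6562 × 1.9700 = 1.29271 rad
ρ = (1 − cos θ)/κ = (1 − 0.27451)/0.6562 = 1.10559
z = sin θ / κ = 0.96158/0.6562 = 1.46538
x = ρ cos φ = 1.10559 × cos(215.96°) = -0.89489
y = ρ sin φ = 1.10559 × sin(215.96°) = -0.64922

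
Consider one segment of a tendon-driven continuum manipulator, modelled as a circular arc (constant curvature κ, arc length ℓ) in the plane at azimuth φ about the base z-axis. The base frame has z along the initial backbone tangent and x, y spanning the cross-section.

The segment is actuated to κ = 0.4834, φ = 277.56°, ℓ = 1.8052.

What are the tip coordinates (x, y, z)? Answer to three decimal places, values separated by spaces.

θ = κ·ℓ = 0.4834 × 1.8052 = 0.87263 rad
ρ = (1 − cos θ)/κ = (1 − 0.64281)/0.4834 = 0.73891
z = sin θ / κ = 0.76602/0.4834 = 1.58466
x = ρ cos φ = 0.73891 × cos(277.56°) = 0.09721
y = ρ sin φ = 0.73891 × sin(277.56°) = -0.73249

0.097 -0.732 1.585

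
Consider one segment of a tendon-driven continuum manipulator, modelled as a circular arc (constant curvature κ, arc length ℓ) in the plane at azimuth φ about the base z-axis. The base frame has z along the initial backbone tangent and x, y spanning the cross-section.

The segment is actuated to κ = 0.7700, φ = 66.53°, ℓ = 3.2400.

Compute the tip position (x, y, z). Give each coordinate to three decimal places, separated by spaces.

θ = κ·ℓ = 0.7700 × 3.2400 = 2.49480 rad
ρ = (1 − cos θ)/κ = (1 − -0.79802)/0.7700 = 2.33509
z = sin θ / κ = 0.60263/0.7700 = 0.78264
x = ρ cos φ = 2.33509 × cos(66.53°) = 0.92999
y = ρ sin φ = 2.33509 × sin(66.53°) = 2.14191

0.930 2.142 0.783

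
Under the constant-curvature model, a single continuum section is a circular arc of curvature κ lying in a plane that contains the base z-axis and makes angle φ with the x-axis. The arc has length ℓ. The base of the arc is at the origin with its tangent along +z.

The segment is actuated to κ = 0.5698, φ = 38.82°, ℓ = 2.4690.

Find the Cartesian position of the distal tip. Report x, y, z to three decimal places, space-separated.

θ = κ·ℓ = 0.5698 × 2.4690 = 1.40684 rad
ρ = (1 − cos θ)/κ = (1 − 0.16323)/0.5698 = 1.46854
z = sin θ / κ = 0.98659/0.5698 = 1.73146
x = ρ cos φ = 1.46854 × cos(38.82°) = 1.14417
y = ρ sin φ = 1.46854 × sin(38.82°) = 0.92059

1.144 0.921 1.731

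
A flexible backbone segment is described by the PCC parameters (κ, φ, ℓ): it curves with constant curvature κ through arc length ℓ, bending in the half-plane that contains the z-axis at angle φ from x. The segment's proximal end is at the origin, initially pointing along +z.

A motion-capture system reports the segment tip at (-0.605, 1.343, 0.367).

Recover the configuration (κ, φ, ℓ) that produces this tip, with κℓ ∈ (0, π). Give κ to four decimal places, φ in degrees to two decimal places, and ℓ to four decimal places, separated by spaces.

1.2784 114.25 2.0754

ρ = √(x²+y²) = √(-0.605² + 1.343²) = 1.47298
φ = atan2(y, x) mod 360° = atan2(1.343, -0.605) = 114.2508°
|p|² = ρ² + z² = 1.47298² + 0.367² = 2.30436
κ = 2ρ / |p|² = 2×1.47298 / 2.30436 = 1.27843
θ = 2·atan2(ρ, z) = 2·atan2(1.47298, 0.367) = 2.65323 rad
ℓ = θ/κ = 2.65323/1.27843 = 2.07538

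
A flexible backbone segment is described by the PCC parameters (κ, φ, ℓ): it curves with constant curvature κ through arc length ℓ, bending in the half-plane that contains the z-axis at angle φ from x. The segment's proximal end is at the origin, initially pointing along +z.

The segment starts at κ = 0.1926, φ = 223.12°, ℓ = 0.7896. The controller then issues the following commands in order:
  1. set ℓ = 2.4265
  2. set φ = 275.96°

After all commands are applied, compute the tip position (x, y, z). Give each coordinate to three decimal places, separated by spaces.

0.058 -0.554 2.339

initial: κ=0.1926, φ=223.12°, ℓ=0.7896
cmd 1: set ℓ=2.4265 → (κ,φ,ℓ)=(0.1926,223.12°,2.4265) → tip=(-0.4064,-0.3806,2.3391)
cmd 2: set φ=275.96° → (κ,φ,ℓ)=(0.1926,275.96°,2.4265) → tip=(0.0578,-0.5538,2.3391)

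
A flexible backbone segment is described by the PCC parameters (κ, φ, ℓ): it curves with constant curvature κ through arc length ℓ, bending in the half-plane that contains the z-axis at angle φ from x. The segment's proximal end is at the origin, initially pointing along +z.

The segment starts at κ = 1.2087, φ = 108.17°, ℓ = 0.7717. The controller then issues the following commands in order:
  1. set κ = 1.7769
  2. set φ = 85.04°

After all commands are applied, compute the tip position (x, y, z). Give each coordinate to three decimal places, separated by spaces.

initial: κ=1.2087, φ=108.17°, ℓ=0.7717
cmd 1: set κ=1.7769 → (κ,φ,ℓ)=(1.7769,108.17°,0.7717) → tip=(-0.1407,0.4287,0.5516)
cmd 2: set φ=85.04° → (κ,φ,ℓ)=(1.7769,85.04°,0.7717) → tip=(0.0390,0.4495,0.5516)

0.039 0.450 0.552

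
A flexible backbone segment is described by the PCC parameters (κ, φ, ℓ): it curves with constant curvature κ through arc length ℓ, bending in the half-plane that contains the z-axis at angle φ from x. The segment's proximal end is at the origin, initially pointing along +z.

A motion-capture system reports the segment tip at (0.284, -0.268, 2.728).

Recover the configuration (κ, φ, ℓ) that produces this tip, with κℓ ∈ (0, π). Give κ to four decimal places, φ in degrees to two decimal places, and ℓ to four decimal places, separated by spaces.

0.1028 316.66 2.7651

ρ = √(x²+y²) = √(0.284² + -0.268²) = 0.39049
φ = atan2(y, x) mod 360° = atan2(-0.268, 0.284) = 316.6603°
|p|² = ρ² + z² = 0.39049² + 2.728² = 7.59446
κ = 2ρ / |p|² = 2×0.39049 / 7.59446 = 0.10283
θ = 2·atan2(ρ, z) = 2·atan2(0.39049, 2.728) = 0.28435 rad
ℓ = θ/κ = 0.28435/0.10283 = 2.76511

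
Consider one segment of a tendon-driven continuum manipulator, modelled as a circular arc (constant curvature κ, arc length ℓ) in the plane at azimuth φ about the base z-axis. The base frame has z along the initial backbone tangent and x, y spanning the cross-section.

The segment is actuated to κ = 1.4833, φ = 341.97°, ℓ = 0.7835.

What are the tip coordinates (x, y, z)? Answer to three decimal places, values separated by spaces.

0.386 -0.126 0.619

θ = κ·ℓ = 1.4833 × 0.7835 = 1.16217 rad
ρ = (1 − cos θ)/κ = (1 − 0.39735)/1.4833 = 0.40629
z = sin θ / κ = 0.91767/1.4833 = 0.61866
x = ρ cos φ = 0.40629 × cos(341.97°) = 0.38634
y = ρ sin φ = 0.40629 × sin(341.97°) = -0.12575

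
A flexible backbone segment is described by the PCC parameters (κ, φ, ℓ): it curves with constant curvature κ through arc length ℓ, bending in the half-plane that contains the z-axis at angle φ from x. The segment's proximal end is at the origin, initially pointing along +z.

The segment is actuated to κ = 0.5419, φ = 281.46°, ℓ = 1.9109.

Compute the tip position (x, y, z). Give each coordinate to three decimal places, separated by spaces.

θ = κ·ℓ = 0.5419 × 1.9109 = 1.03552 rad
ρ = (1 − cos θ)/κ = (1 − 0.51008)/0.5419 = 0.90408
z = sin θ / κ = 0.86013/0.5419 = 1.58724
x = ρ cos φ = 0.90408 × cos(281.46°) = 0.17963
y = ρ sin φ = 0.90408 × sin(281.46°) = -0.88605

0.180 -0.886 1.587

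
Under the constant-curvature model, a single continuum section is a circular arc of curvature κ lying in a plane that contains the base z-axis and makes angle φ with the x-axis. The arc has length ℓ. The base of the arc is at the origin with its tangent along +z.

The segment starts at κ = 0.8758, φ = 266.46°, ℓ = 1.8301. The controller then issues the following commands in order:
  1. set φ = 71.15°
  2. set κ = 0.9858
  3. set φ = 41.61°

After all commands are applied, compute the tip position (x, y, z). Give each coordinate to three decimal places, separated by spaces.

initial: κ=0.8758, φ=266.46°, ℓ=1.8301
cmd 1: set φ=71.15° → (κ,φ,ℓ)=(0.8758,71.15°,1.8301) → tip=(0.3807,1.1152,1.1412)
cmd 2: set κ=0.9858 → (κ,φ,ℓ)=(0.9858,71.15°,1.8301) → tip=(0.4035,1.1820,0.9869)
cmd 3: set φ=41.61° → (κ,φ,ℓ)=(0.9858,41.61°,1.8301) → tip=(0.9338,0.8294,0.9869)

0.934 0.829 0.987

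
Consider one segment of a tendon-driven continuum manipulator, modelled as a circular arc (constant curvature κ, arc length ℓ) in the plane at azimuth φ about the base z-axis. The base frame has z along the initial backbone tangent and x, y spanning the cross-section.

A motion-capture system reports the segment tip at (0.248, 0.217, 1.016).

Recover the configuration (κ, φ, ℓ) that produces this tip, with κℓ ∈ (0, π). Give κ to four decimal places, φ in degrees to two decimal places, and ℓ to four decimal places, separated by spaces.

0.5777 41.19 1.0858

ρ = √(x²+y²) = √(0.248² + 0.217²) = 0.32953
φ = atan2(y, x) mod 360° = atan2(0.217, 0.248) = 41.1859°
|p|² = ρ² + z² = 0.32953² + 1.016² = 1.14085
κ = 2ρ / |p|² = 2×0.32953 / 1.14085 = 0.57770
θ = 2·atan2(ρ, z) = 2·atan2(0.32953, 1.016) = 0.62728 rad
ℓ = θ/κ = 0.62728/0.57770 = 1.08582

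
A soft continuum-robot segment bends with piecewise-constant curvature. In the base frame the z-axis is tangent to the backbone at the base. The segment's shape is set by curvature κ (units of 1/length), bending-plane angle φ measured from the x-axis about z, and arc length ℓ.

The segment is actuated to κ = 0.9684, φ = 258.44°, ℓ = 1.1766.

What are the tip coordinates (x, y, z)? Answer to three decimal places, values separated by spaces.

θ = κ·ℓ = 0.9684 × 1.1766 = 1.13942 rad
ρ = (1 − cos θ)/κ = (1 − 0.41812)/0.9684 = 0.60087
z = sin θ / κ = 0.90839/0.9684 = 0.93803
x = ρ cos φ = 0.60087 × cos(258.44°) = -0.12041
y = ρ sin φ = 0.60087 × sin(258.44°) = -0.58868

-0.120 -0.589 0.938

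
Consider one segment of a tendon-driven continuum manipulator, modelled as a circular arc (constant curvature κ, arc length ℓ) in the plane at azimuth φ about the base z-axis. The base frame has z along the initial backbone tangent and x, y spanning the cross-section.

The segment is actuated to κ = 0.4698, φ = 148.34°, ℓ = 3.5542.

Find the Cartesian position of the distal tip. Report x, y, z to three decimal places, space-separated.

-1.991 1.228 2.118

θ = κ·ℓ = 0.4698 × 3.5542 = 1.66976 rad
ρ = (1 − cos θ)/κ = (1 − -0.09881)/0.4698 = 2.33888
z = sin θ / κ = 0.99511/0.4698 = 2.11815
x = ρ cos φ = 2.33888 × cos(148.34°) = -1.99080
y = ρ sin φ = 2.33888 × sin(148.34°) = 1.22763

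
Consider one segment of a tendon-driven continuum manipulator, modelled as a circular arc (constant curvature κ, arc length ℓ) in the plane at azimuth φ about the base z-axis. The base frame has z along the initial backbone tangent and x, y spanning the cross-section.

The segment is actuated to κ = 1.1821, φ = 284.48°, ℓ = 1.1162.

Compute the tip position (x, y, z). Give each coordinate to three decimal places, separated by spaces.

0.159 -0.615 0.819

θ = κ·ℓ = 1.1821 × 1.1162 = 1.31946 rad
ρ = (1 − cos θ)/κ = (1 − 0.24870)/1.1821 = 0.63557
z = sin θ / κ = 0.96858/1.1821 = 0.81937
x = ρ cos φ = 0.63557 × cos(284.48°) = 0.15892
y = ρ sin φ = 0.63557 × sin(284.48°) = -0.61538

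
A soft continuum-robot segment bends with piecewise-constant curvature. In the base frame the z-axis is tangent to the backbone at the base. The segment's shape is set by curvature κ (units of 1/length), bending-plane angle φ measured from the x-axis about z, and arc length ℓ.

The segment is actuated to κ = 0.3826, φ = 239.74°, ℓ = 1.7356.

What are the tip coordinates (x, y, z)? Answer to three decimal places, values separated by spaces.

θ = κ·ℓ = 0.3826 × 1.7356 = 0.66404 rad
ρ = (1 − cos θ)/κ = (1 − 0.78751)/0.3826 = 0.55539
z = sin θ / κ = 0.61630/0.3826 = 1.61083
x = ρ cos φ = 0.55539 × cos(239.74°) = -0.27987
y = ρ sin φ = 0.55539 × sin(239.74°) = -0.47972

-0.280 -0.480 1.611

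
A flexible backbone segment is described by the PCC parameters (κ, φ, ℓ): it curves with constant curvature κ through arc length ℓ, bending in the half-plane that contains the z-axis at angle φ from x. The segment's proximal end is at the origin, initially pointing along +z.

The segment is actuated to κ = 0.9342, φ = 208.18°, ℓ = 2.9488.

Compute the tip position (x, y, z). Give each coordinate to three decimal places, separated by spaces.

θ = κ·ℓ = 0.9342 × 2.9488 = 2.75477 rad
ρ = (1 − cos θ)/κ = (1 − -0.92611)/0.9342 = 2.06178
z = sin θ / κ = 0.37725/0.9342 = 0.40382
x = ρ cos φ = 2.06178 × cos(208.18°) = -1.81739
y = ρ sin φ = 2.06178 × sin(208.18°) = -0.97366

-1.817 -0.974 0.404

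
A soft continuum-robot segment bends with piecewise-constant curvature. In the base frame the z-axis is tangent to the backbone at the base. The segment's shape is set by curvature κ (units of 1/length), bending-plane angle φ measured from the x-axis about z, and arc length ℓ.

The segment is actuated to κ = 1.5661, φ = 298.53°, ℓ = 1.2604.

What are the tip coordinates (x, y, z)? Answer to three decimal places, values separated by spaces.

0.425 -0.781 0.587

θ = κ·ℓ = 1.5661 × 1.2604 = 1.97391 rad
ρ = (1 − cos θ)/κ = (1 − -0.39229)/1.5661 = 0.88902
z = sin θ / κ = 0.91984/1.5661 = 0.58735
x = ρ cos φ = 0.88902 × cos(298.53°) = 0.42461
y = ρ sin φ = 0.88902 × sin(298.53°) = -0.78106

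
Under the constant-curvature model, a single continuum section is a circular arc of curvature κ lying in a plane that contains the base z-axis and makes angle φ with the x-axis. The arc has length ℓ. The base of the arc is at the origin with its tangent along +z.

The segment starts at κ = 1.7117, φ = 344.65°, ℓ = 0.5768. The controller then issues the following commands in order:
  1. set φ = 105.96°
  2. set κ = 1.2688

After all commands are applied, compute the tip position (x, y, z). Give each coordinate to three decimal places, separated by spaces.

initial: κ=1.7117, φ=344.65°, ℓ=0.5768
cmd 1: set φ=105.96° → (κ,φ,ℓ)=(1.7117,105.96°,0.5768) → tip=(-0.0721,0.2522,0.4876)
cmd 2: set κ=1.2688 → (κ,φ,ℓ)=(1.2688,105.96°,0.5768) → tip=(-0.0555,0.1940,0.5267)

-0.055 0.194 0.527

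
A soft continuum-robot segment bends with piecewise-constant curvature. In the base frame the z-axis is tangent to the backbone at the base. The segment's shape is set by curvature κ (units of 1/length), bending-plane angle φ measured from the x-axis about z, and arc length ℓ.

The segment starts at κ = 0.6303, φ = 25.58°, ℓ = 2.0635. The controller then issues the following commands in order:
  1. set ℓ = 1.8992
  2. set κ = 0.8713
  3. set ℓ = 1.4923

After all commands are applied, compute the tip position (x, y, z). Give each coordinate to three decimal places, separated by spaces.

initial: κ=0.6303, φ=25.58°, ℓ=2.0635
cmd 1: set ℓ=1.8992 → (κ,φ,ℓ)=(0.6303,25.58°,1.8992) → tip=(0.9086,0.4349,1.4770)
cmd 2: set κ=0.8713 → (κ,φ,ℓ)=(0.8713,25.58°,1.8992) → tip=(1.1220,0.5371,1.1437)
cmd 3: set ℓ=1.4923 → (κ,φ,ℓ)=(0.8713,25.58°,1.4923) → tip=(0.7585,0.3631,1.1060)

0.759 0.363 1.106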